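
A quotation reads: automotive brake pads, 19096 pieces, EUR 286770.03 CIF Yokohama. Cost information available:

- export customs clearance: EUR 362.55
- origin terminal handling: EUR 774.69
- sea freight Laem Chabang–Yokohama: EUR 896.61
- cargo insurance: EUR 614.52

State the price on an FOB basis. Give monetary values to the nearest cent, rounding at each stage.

Not relevant to the conversion: export clearance, origin terminal — on the seller under both CIF and FOB; already in the CIF price and stays in the FOB price.
From CIF to FOB, the seller no longer bears: freight, insurance.
FOB price = 286770.03 − 896.61 − 614.52 = 285258.90

FOB price: EUR 285258.90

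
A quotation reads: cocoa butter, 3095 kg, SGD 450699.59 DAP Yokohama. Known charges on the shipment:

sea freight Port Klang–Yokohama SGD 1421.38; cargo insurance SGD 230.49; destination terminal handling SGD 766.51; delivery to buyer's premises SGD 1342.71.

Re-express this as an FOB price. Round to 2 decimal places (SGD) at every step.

From DAP to FOB, the seller no longer bears: freight, insurance, destination terminal, delivery.
FOB price = 450699.59 − 1421.38 − 230.49 − 766.51 − 1342.71 = 446938.50

FOB price: SGD 446938.50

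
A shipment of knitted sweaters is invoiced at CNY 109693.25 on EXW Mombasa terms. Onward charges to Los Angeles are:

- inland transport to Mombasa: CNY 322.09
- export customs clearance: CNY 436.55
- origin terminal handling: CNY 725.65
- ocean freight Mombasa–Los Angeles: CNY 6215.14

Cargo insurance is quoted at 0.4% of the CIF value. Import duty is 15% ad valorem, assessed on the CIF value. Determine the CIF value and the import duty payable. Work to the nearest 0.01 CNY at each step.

Let C be the CIF value. C = EXW price + pre-shipment costs + freight + 0.4% × C
C − 0.4% × C = 109693.25 + 322.09 + 436.55 + 725.65 + 6215.14
0.996 × C = 117392.68
C = 117392.68 / 0.996 = 117864.14
Insurance premium = 0.4% × 117864.14 = 471.46
Import duty = 117864.14 × 15% = 17679.62

CIF value: CNY 117864.14; import duty: CNY 17679.62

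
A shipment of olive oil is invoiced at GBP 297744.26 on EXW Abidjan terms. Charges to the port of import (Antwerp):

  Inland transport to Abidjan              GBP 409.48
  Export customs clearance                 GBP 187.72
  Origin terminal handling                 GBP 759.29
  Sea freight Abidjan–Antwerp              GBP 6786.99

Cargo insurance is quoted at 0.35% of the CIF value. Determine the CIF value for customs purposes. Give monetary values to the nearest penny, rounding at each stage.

Let C be the CIF value. C = EXW price + pre-shipment costs + freight + 0.35% × C
C − 0.35% × C = 297744.26 + 409.48 + 187.72 + 759.29 + 6786.99
0.9965 × C = 305887.74
C = 305887.74 / 0.9965 = 306962.11
Insurance premium = 0.35% × 306962.11 = 1074.37

CIF value: GBP 306962.11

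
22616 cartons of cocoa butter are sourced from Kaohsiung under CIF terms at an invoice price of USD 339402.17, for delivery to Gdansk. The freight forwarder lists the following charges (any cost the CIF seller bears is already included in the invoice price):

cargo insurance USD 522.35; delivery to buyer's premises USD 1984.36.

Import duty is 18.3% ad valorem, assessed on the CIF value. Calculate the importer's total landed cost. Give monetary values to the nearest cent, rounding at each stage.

CIF: the seller pays costs through ocean freight and marine insurance to the destination port.
Already in the invoice (seller's account under CIF): insurance — exclude.
The CIF price already equals the CIF value: 339402.17
Import duty = 339402.17 × 18.3% = 62110.60
Buyer bears: delivery 1984.36 + duty 62110.60 = 64094.96
Landed cost = invoice 339402.17 + 64094.96 = 403497.13

Total landed cost: USD 403497.13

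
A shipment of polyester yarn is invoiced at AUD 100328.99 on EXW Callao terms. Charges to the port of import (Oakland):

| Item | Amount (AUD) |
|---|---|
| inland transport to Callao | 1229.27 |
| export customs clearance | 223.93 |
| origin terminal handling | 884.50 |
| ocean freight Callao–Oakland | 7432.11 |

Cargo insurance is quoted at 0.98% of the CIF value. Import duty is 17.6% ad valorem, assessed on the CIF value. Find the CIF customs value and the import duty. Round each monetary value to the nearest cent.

CIF value: AUD 111188.45; import duty: AUD 19569.17

Let C be the CIF value. C = EXW price + pre-shipment costs + freight + 0.98% × C
C − 0.98% × C = 100328.99 + 1229.27 + 223.93 + 884.50 + 7432.11
0.9902 × C = 110098.80
C = 110098.80 / 0.9902 = 111188.45
Insurance premium = 0.98% × 111188.45 = 1089.65
Import duty = 111188.45 × 17.6% = 19569.17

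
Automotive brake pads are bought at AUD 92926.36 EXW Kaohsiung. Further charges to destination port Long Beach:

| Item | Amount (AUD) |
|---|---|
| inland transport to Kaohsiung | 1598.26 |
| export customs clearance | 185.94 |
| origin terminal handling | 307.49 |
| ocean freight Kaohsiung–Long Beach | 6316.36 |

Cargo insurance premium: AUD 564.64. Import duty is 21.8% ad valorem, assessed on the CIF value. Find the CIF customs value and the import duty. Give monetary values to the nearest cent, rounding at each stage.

CIF value: AUD 101899.05; import duty: AUD 22213.99

CIF = EXW price + pre-shipment costs + freight + insurance
CIF = 92926.36 + 1598.26 + 185.94 + 307.49 + 6316.36 + 564.64 = 101899.05
Import duty = 101899.05 × 21.8% = 22213.99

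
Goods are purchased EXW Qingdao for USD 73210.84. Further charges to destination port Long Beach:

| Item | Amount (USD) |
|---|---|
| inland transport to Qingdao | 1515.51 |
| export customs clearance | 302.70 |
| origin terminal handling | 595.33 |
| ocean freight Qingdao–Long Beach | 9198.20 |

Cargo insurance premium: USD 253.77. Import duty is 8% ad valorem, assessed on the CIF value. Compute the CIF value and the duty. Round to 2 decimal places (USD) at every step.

CIF = EXW price + pre-shipment costs + freight + insurance
CIF = 73210.84 + 1515.51 + 302.70 + 595.33 + 9198.20 + 253.77 = 85076.35
Import duty = 85076.35 × 8% = 6806.11

CIF value: USD 85076.35; import duty: USD 6806.11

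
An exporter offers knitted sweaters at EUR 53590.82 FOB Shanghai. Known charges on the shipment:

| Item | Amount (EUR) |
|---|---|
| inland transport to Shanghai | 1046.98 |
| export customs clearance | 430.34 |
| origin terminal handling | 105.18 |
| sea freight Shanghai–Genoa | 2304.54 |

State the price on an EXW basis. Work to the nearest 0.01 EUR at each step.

EXW price: EUR 52008.32

Not relevant to the conversion: freight — on the buyer under both terms; not part of either seller's price.
From FOB to EXW, the seller no longer bears: inland to port, export clearance, origin terminal.
EXW price = 53590.82 − 1046.98 − 430.34 − 105.18 = 52008.32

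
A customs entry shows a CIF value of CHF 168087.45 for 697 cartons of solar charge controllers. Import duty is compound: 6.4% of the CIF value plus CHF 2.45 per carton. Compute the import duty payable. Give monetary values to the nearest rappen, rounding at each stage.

Ad valorem component: 168087.45 × 6.4% = 10757.60
Specific component: 697 × 2.45 = 1707.65
Import duty = 10757.60 + 1707.65 = 12465.25

Import duty: CHF 12465.25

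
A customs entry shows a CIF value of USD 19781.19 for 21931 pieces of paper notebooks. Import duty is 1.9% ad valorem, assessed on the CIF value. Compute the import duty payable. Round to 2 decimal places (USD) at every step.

Import duty: USD 375.84

Import duty = 19781.19 × 1.9% = 375.84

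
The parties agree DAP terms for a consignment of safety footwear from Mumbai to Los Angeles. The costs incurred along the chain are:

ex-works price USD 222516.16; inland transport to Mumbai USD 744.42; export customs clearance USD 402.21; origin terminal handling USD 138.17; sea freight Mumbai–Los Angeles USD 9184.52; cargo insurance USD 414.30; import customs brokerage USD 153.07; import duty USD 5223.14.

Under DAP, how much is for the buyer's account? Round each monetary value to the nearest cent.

Buyer's account: USD 5376.21

DAP: the seller bears all costs to the named destination except import duty and clearance.
Seller's account: goods 222516.16 + inland to port 744.42 + export clearance 402.21 + origin terminal 138.17 + freight 9184.52 + insurance 414.30 = 233399.78
Buyer's account: brokerage 153.07 + duty 5223.14 = 5376.21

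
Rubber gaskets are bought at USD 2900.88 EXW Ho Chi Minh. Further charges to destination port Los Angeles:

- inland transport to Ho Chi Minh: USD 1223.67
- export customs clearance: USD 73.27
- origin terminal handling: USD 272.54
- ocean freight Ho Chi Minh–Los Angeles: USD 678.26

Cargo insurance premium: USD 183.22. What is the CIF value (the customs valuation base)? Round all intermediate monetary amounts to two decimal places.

CIF = EXW price + pre-shipment costs + freight + insurance
CIF = 2900.88 + 1223.67 + 73.27 + 272.54 + 678.26 + 183.22 = 5331.84

CIF value: USD 5331.84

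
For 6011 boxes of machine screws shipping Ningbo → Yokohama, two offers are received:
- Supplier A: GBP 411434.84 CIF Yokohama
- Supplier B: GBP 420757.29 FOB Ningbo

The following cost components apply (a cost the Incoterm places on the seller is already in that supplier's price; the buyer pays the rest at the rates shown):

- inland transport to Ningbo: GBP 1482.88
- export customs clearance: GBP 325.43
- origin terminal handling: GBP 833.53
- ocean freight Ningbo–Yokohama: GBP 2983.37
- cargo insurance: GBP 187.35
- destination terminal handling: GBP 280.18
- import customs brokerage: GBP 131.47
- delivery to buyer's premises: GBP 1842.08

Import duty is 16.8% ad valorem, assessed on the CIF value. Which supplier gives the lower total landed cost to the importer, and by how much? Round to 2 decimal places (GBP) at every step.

Supplier A (CIF):
The CIF price already equals the CIF value: 411434.84
Import duty = 411434.84 × 16.8% = 69121.05
Buyer bears (A): 280.18 + 131.47 + 1842.08 = 2253.73
Landed cost (A) = invoice 411434.84 + 2253.73 + duty 69121.05 = 482809.62
Supplier B (FOB):
CIF value = FOB price + freight + insurance = 420757.29 + 2983.37 + 187.35 = 423928.01
Import duty = 423928.01 × 16.8% = 71219.91
Buyer bears (B): 2983.37 + 187.35 + 280.18 + 131.47 + 1842.08 = 5424.45
Landed cost (B) = invoice 420757.29 + 5424.45 + duty 71219.91 = 497401.65
Difference = |482809.62 − 497401.65| = 14592.03

Supplier A is cheaper by GBP 14592.03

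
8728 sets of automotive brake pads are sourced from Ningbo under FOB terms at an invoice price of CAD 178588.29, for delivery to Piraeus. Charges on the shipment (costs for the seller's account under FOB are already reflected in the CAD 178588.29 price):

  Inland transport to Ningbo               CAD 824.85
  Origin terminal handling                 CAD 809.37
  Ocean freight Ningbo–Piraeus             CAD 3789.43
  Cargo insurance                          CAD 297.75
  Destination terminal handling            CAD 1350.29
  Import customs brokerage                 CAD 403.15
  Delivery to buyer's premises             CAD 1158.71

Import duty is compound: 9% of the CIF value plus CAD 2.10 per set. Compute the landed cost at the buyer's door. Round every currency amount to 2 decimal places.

FOB: the seller bears costs until goods are on board at the origin port; the buyer bears freight, insurance and all costs thereafter.
Already in the invoice (seller's account under FOB): inland to port, origin terminal — exclude.
CIF value = FOB price + freight + insurance = 178588.29 + 3789.43 + 297.75 = 182675.47
Ad valorem component: 182675.47 × 9% = 16440.79
Specific component: 8728 × 2.10 = 18328.80
Import duty = 16440.79 + 18328.80 = 34769.59
Buyer bears: freight 3789.43 + insurance 297.75 + destination terminal 1350.29 + brokerage 403.15 + delivery 1158.71 + duty 34769.59 = 41768.92
Landed cost = invoice 178588.29 + 41768.92 = 220357.21

Total landed cost: CAD 220357.21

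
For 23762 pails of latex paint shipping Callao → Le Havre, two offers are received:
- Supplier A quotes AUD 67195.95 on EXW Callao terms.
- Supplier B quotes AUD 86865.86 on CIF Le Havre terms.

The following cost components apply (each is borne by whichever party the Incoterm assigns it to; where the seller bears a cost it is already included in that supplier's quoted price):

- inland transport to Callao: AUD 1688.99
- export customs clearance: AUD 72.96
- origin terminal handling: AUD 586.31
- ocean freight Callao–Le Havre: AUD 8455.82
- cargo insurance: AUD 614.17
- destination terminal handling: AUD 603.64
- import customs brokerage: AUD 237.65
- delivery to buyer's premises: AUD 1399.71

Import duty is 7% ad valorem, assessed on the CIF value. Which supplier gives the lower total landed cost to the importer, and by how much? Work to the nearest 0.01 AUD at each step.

Supplier A (EXW):
CIF value = EXW price + inland to port + export clearance + origin terminal + freight + insurance = 67195.95 + 1688.99 + 72.96 + 586.31 + 8455.82 + 614.17 = 78614.20
Import duty = 78614.20 × 7% = 5502.99
Buyer bears (A): 1688.99 + 72.96 + 586.31 + 8455.82 + 614.17 + 603.64 + 237.65 + 1399.71 = 13659.25
Landed cost (A) = invoice 67195.95 + 13659.25 + duty 5502.99 = 86358.19
Supplier B (CIF):
The CIF price already equals the CIF value: 86865.86
Import duty = 86865.86 × 7% = 6080.61
Buyer bears (B): 603.64 + 237.65 + 1399.71 = 2241.00
Landed cost (B) = invoice 86865.86 + 2241.00 + duty 6080.61 = 95187.47
Difference = |86358.19 − 95187.47| = 8829.28

Supplier A is cheaper by AUD 8829.28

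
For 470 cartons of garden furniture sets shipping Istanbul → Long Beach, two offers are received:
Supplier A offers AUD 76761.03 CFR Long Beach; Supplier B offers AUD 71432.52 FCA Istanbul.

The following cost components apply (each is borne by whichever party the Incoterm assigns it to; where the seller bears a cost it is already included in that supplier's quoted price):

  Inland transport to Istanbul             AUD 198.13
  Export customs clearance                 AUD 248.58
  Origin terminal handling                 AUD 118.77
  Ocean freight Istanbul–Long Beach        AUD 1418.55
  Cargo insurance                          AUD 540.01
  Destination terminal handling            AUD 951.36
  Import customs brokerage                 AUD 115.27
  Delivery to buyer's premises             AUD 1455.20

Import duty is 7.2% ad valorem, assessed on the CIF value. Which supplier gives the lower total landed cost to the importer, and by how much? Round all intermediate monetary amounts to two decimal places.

Supplier B is cheaper by AUD 4064.15

Supplier A (CFR):
CIF value = CFR price + insurance = 76761.03 + 540.01 = 77301.04
Import duty = 77301.04 × 7.2% = 5565.67
Buyer bears (A): 540.01 + 951.36 + 115.27 + 1455.20 = 3061.84
Landed cost (A) = invoice 76761.03 + 3061.84 + duty 5565.67 = 85388.54
Supplier B (FCA):
CIF value = FCA price + origin terminal + freight + insurance = 71432.52 + 118.77 + 1418.55 + 540.01 = 73509.85
Import duty = 73509.85 × 7.2% = 5292.71
Buyer bears (B): 118.77 + 1418.55 + 540.01 + 951.36 + 115.27 + 1455.20 = 4599.16
Landed cost (B) = invoice 71432.52 + 4599.16 + duty 5292.71 = 81324.39
Difference = |85388.54 − 81324.39| = 4064.15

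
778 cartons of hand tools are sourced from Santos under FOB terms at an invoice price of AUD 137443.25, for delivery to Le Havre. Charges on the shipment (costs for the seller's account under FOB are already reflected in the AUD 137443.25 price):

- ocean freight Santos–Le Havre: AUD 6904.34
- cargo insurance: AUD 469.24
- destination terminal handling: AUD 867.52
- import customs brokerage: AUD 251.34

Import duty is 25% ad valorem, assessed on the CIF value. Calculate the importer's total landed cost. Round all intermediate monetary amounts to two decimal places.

FOB: the seller bears costs until goods are on board at the origin port; the buyer bears freight, insurance and all costs thereafter.
CIF value = FOB price + freight + insurance = 137443.25 + 6904.34 + 469.24 = 144816.83
Import duty = 144816.83 × 25% = 36204.21
Buyer bears: freight 6904.34 + insurance 469.24 + destination terminal 867.52 + brokerage 251.34 + duty 36204.21 = 44696.65
Landed cost = invoice 137443.25 + 44696.65 = 182139.90

Total landed cost: AUD 182139.90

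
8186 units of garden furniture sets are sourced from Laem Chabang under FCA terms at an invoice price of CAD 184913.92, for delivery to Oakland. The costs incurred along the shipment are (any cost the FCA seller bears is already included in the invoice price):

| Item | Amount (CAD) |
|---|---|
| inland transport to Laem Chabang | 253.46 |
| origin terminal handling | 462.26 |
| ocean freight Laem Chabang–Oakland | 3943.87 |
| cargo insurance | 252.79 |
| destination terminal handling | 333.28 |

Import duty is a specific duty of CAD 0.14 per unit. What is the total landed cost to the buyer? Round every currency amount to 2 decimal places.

Total landed cost: CAD 191052.16

FCA: the seller delivers export-cleared goods to the carrier; the buyer bears costs from that point.
Already in the invoice (seller's account under FCA): inland to port — exclude.
CIF value = FCA price + origin terminal + freight + insurance = 184913.92 + 462.26 + 3943.87 + 252.79 = 189572.84
Import duty = 8186 × 0.14 = 1146.04
Buyer bears: origin terminal 462.26 + freight 3943.87 + insurance 252.79 + destination terminal 333.28 + duty 1146.04 = 6138.24
Landed cost = invoice 184913.92 + 6138.24 = 191052.16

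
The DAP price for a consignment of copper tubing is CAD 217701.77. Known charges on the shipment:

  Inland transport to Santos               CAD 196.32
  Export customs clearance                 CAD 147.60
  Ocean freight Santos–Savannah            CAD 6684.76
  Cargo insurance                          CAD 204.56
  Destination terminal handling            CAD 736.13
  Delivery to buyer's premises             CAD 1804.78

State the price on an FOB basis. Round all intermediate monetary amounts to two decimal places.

FOB price: CAD 208271.54

Not relevant to the conversion: export clearance, inland to port — on the seller under both DAP and FOB; already in the DAP price and stays in the FOB price.
From DAP to FOB, the seller no longer bears: freight, insurance, destination terminal, delivery.
FOB price = 217701.77 − 6684.76 − 204.56 − 736.13 − 1804.78 = 208271.54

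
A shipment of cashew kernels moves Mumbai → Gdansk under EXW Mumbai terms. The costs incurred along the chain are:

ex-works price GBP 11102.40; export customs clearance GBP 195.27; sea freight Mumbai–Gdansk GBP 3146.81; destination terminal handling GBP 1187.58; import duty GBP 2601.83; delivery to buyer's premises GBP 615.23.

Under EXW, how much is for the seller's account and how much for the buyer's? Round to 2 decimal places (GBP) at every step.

Seller: GBP 11102.40; buyer: GBP 7746.72

EXW: the seller makes goods available at their premises; the buyer bears all onward costs.
Seller's account: goods 11102.40 = 11102.40
Buyer's account: export clearance 195.27 + freight 3146.81 + destination terminal 1187.58 + duty 2601.83 + delivery 615.23 = 7746.72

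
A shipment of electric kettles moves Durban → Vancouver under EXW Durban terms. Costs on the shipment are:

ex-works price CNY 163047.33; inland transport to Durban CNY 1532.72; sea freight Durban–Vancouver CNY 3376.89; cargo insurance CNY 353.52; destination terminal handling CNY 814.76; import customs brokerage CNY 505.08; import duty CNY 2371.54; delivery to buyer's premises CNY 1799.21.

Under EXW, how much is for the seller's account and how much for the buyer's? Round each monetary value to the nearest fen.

Seller: CNY 163047.33; buyer: CNY 10753.72

EXW: the seller makes goods available at their premises; the buyer bears all onward costs.
Seller's account: goods 163047.33 = 163047.33
Buyer's account: inland to port 1532.72 + freight 3376.89 + insurance 353.52 + destination terminal 814.76 + brokerage 505.08 + duty 2371.54 + delivery 1799.21 = 10753.72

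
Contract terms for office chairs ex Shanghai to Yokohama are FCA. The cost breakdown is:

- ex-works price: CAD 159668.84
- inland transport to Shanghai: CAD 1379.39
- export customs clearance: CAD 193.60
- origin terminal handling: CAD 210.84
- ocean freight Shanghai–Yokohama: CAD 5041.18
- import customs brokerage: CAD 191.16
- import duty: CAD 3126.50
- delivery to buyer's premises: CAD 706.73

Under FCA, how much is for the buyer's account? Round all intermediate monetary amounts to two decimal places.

FCA: the seller delivers export-cleared goods to the carrier; the buyer bears costs from that point.
Seller's account: goods 159668.84 + inland to port 1379.39 + export clearance 193.60 = 161241.83
Buyer's account: origin terminal 210.84 + freight 5041.18 + brokerage 191.16 + duty 3126.50 + delivery 706.73 = 9276.41

Buyer's account: CAD 9276.41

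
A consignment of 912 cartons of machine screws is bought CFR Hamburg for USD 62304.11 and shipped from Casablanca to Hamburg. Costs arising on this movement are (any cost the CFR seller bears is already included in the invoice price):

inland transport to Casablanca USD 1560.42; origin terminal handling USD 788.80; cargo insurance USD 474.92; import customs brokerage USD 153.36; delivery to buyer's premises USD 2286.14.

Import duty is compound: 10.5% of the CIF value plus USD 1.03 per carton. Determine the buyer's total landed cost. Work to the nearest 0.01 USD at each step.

CFR: the seller pays costs through ocean freight to the destination port, but not insurance.
Already in the invoice (seller's account under CFR): inland to port, origin terminal — exclude.
CIF value = CFR price + insurance = 62304.11 + 474.92 = 62779.03
Ad valorem component: 62779.03 × 10.5% = 6591.80
Specific component: 912 × 1.03 = 939.36
Import duty = 6591.80 + 939.36 = 7531.16
Buyer bears: insurance 474.92 + brokerage 153.36 + delivery 2286.14 + duty 7531.16 = 10445.58
Landed cost = invoice 62304.11 + 10445.58 = 72749.69

Total landed cost: USD 72749.69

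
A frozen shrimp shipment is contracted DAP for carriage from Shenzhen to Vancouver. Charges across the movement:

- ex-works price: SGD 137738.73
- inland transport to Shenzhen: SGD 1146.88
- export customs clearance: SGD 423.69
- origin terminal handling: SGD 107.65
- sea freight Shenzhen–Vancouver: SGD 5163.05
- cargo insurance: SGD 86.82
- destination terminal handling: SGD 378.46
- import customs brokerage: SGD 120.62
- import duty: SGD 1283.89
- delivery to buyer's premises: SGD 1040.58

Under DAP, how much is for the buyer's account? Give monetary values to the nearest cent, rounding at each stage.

Buyer's account: SGD 1404.51

DAP: the seller bears all costs to the named destination except import duty and clearance.
Seller's account: goods 137738.73 + inland to port 1146.88 + export clearance 423.69 + origin terminal 107.65 + freight 5163.05 + insurance 86.82 + destination terminal 378.46 + delivery 1040.58 = 146085.86
Buyer's account: brokerage 120.62 + duty 1283.89 = 1404.51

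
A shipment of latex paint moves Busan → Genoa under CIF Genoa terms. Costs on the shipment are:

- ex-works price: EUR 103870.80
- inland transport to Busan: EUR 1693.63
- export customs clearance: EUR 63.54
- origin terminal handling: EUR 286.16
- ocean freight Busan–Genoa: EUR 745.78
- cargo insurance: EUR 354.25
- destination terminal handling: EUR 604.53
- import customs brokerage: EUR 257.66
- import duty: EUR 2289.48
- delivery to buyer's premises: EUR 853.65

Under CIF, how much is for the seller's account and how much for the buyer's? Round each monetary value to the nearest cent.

Seller: EUR 107014.16; buyer: EUR 4005.32

CIF: the seller pays costs through ocean freight and marine insurance to the destination port.
Seller's account: goods 103870.80 + inland to port 1693.63 + export clearance 63.54 + origin terminal 286.16 + freight 745.78 + insurance 354.25 = 107014.16
Buyer's account: destination terminal 604.53 + brokerage 257.66 + duty 2289.48 + delivery 853.65 = 4005.32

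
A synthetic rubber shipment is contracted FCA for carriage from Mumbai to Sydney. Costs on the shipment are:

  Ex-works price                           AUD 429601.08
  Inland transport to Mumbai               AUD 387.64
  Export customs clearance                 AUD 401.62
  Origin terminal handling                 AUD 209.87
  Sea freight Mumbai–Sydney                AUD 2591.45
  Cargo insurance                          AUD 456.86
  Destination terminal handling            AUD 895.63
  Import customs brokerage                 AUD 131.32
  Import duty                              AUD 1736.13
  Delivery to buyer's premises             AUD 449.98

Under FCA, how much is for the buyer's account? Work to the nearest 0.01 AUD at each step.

FCA: the seller delivers export-cleared goods to the carrier; the buyer bears costs from that point.
Seller's account: goods 429601.08 + inland to port 387.64 + export clearance 401.62 = 430390.34
Buyer's account: origin terminal 209.87 + freight 2591.45 + insurance 456.86 + destination terminal 895.63 + brokerage 131.32 + duty 1736.13 + delivery 449.98 = 6471.24

Buyer's account: AUD 6471.24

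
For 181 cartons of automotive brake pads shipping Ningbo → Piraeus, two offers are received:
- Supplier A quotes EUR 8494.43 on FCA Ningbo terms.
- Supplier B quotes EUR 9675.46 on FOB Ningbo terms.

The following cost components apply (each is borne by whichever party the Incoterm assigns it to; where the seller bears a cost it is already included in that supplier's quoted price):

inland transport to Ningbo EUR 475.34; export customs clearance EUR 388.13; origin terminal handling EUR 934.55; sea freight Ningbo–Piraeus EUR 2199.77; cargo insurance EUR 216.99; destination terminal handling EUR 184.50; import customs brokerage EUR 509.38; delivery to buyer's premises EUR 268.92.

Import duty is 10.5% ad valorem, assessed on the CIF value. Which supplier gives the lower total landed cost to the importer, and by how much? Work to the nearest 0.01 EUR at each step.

Supplier A (FCA):
CIF value = FCA price + origin terminal + freight + insurance = 8494.43 + 934.55 + 2199.77 + 216.99 = 11845.74
Import duty = 11845.74 × 10.5% = 1243.80
Buyer bears (A): 934.55 + 2199.77 + 216.99 + 184.50 + 509.38 + 268.92 = 4314.11
Landed cost (A) = invoice 8494.43 + 4314.11 + duty 1243.80 = 14052.34
Supplier B (FOB):
CIF value = FOB price + freight + insurance = 9675.46 + 2199.77 + 216.99 = 12092.22
Import duty = 12092.22 × 10.5% = 1269.68
Buyer bears (B): 2199.77 + 216.99 + 184.50 + 509.38 + 268.92 = 3379.56
Landed cost (B) = invoice 9675.46 + 3379.56 + duty 1269.68 = 14324.70
Difference = |14052.34 − 14324.70| = 272.36

Supplier A is cheaper by EUR 272.36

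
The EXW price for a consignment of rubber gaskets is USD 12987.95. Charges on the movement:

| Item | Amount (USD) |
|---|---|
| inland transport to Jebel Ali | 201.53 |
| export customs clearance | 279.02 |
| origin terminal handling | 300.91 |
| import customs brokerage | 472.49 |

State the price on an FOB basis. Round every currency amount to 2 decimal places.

Not relevant to the conversion: brokerage — on the buyer under both terms; not part of either seller's price.
From EXW to FOB, the seller additionally bears: inland to port, export clearance, origin terminal.
FOB price = 12987.95 + 201.53 + 279.02 + 300.91 = 13769.41

FOB price: USD 13769.41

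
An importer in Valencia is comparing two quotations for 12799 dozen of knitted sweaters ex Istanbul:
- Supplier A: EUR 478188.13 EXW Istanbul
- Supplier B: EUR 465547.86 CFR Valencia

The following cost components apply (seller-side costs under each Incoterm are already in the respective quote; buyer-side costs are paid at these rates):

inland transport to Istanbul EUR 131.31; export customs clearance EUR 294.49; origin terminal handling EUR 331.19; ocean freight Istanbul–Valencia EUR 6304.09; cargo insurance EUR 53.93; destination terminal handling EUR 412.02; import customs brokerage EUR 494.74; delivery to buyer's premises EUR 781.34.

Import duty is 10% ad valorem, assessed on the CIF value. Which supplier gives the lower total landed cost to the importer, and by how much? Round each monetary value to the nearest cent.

Supplier B is cheaper by EUR 21671.48

Supplier A (EXW):
CIF value = EXW price + inland to port + export clearance + origin terminal + freight + insurance = 478188.13 + 131.31 + 294.49 + 331.19 + 6304.09 + 53.93 = 485303.14
Import duty = 485303.14 × 10% = 48530.31
Buyer bears (A): 131.31 + 294.49 + 331.19 + 6304.09 + 53.93 + 412.02 + 494.74 + 781.34 = 8803.11
Landed cost (A) = invoice 478188.13 + 8803.11 + duty 48530.31 = 535521.55
Supplier B (CFR):
CIF value = CFR price + insurance = 465547.86 + 53.93 = 465601.79
Import duty = 465601.79 × 10% = 46560.18
Buyer bears (B): 53.93 + 412.02 + 494.74 + 781.34 = 1742.03
Landed cost (B) = invoice 465547.86 + 1742.03 + duty 46560.18 = 513850.07
Difference = |535521.55 − 513850.07| = 21671.48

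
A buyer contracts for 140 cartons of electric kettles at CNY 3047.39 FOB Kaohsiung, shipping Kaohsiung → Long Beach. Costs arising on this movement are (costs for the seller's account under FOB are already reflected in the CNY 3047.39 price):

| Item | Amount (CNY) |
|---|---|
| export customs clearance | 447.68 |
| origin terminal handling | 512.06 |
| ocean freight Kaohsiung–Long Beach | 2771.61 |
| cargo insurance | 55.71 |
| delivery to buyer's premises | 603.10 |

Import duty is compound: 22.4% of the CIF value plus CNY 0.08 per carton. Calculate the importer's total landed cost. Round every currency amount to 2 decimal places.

Total landed cost: CNY 7804.95

FOB: the seller bears costs until goods are on board at the origin port; the buyer bears freight, insurance and all costs thereafter.
Already in the invoice (seller's account under FOB): export clearance, origin terminal — exclude.
CIF value = FOB price + freight + insurance = 3047.39 + 2771.61 + 55.71 = 5874.71
Ad valorem component: 5874.71 × 22.4% = 1315.94
Specific component: 140 × 0.08 = 11.20
Import duty = 1315.94 + 11.20 = 1327.14
Buyer bears: freight 2771.61 + insurance 55.71 + delivery 603.10 + duty 1327.14 = 4757.56
Landed cost = invoice 3047.39 + 4757.56 = 7804.95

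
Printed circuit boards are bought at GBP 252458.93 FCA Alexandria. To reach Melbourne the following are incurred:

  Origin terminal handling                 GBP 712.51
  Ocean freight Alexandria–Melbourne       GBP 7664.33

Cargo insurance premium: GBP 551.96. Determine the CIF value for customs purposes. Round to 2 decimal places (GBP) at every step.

CIF = FCA price + pre-shipment costs + freight + insurance
CIF = 252458.93 + 712.51 + 7664.33 + 551.96 = 261387.73

CIF value: GBP 261387.73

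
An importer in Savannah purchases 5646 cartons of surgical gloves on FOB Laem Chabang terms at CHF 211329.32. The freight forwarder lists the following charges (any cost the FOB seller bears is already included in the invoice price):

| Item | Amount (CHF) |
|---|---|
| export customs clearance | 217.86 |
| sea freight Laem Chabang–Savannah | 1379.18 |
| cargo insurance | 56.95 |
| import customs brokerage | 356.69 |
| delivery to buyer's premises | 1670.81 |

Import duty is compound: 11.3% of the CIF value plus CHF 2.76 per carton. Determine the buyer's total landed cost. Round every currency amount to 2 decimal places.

Total landed cost: CHF 254418.41

FOB: the seller bears costs until goods are on board at the origin port; the buyer bears freight, insurance and all costs thereafter.
Already in the invoice (seller's account under FOB): export clearance — exclude.
CIF value = FOB price + freight + insurance = 211329.32 + 1379.18 + 56.95 = 212765.45
Ad valorem component: 212765.45 × 11.3% = 24042.50
Specific component: 5646 × 2.76 = 15582.96
Import duty = 24042.50 + 15582.96 = 39625.46
Buyer bears: freight 1379.18 + insurance 56.95 + brokerage 356.69 + delivery 1670.81 + duty 39625.46 = 43089.09
Landed cost = invoice 211329.32 + 43089.09 = 254418.41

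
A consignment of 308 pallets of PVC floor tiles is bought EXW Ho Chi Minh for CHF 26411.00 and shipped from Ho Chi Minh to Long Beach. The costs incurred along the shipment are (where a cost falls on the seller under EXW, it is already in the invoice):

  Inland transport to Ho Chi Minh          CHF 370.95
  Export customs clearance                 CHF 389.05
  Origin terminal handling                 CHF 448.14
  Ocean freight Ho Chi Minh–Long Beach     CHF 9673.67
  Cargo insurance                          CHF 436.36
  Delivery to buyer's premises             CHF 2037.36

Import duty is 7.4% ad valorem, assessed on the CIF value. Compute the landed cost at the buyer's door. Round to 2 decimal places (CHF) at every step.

Total landed cost: CHF 42558.49

EXW: the seller makes goods available at their premises; the buyer bears all onward costs.
CIF value = EXW price + inland to port + export clearance + origin terminal + freight + insurance = 26411.00 + 370.95 + 389.05 + 448.14 + 9673.67 + 436.36 = 37729.17
Import duty = 37729.17 × 7.4% = 2791.96
Buyer bears: inland to port 370.95 + export clearance 389.05 + origin terminal 448.14 + freight 9673.67 + insurance 436.36 + delivery 2037.36 + duty 2791.96 = 16147.49
Landed cost = invoice 26411.00 + 16147.49 = 42558.49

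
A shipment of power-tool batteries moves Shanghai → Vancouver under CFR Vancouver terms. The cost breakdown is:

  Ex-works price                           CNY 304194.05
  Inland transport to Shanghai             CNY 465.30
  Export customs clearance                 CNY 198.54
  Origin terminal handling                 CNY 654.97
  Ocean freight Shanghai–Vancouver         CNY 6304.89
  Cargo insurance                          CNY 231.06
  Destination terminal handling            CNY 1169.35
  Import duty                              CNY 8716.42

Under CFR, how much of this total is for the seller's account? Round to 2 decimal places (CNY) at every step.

CFR: the seller pays costs through ocean freight to the destination port, but not insurance.
Seller's account: goods 304194.05 + inland to port 465.30 + export clearance 198.54 + origin terminal 654.97 + freight 6304.89 = 311817.75
Buyer's account: insurance 231.06 + destination terminal 1169.35 + duty 8716.42 = 10116.83

Seller's account: CNY 311817.75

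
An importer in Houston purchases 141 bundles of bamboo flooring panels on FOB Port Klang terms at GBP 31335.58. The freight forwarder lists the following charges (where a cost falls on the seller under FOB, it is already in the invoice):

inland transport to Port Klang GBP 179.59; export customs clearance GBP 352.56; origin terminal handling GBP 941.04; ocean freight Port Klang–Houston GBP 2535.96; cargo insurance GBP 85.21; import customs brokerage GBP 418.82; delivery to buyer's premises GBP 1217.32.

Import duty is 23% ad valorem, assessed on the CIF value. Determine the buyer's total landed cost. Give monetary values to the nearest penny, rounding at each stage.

FOB: the seller bears costs until goods are on board at the origin port; the buyer bears freight, insurance and all costs thereafter.
Already in the invoice (seller's account under FOB): inland to port, export clearance, origin terminal — exclude.
CIF value = FOB price + freight + insurance = 31335.58 + 2535.96 + 85.21 = 33956.75
Import duty = 33956.75 × 23% = 7810.05
Buyer bears: freight 2535.96 + insurance 85.21 + brokerage 418.82 + delivery 1217.32 + duty 7810.05 = 12067.36
Landed cost = invoice 31335.58 + 12067.36 = 43402.94

Total landed cost: GBP 43402.94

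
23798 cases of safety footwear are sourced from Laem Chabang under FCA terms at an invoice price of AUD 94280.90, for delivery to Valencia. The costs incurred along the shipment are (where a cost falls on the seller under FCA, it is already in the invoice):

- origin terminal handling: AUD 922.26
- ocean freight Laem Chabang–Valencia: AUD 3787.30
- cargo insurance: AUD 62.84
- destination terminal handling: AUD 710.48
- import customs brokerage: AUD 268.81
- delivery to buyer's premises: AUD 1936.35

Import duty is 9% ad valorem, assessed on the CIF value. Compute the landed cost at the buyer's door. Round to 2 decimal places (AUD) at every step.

Total landed cost: AUD 110883.74

FCA: the seller delivers export-cleared goods to the carrier; the buyer bears costs from that point.
CIF value = FCA price + origin terminal + freight + insurance = 94280.90 + 922.26 + 3787.30 + 62.84 = 99053.30
Import duty = 99053.30 × 9% = 8914.80
Buyer bears: origin terminal 922.26 + freight 3787.30 + insurance 62.84 + destination terminal 710.48 + brokerage 268.81 + delivery 1936.35 + duty 8914.80 = 16602.84
Landed cost = invoice 94280.90 + 16602.84 = 110883.74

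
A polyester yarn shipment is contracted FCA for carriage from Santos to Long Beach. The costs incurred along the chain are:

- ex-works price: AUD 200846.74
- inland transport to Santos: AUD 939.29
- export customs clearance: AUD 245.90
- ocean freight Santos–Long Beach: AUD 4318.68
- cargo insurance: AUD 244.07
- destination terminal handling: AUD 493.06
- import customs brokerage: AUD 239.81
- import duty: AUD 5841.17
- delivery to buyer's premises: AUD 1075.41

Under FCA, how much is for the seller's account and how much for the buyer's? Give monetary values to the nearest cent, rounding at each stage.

Seller: AUD 202031.93; buyer: AUD 12212.20

FCA: the seller delivers export-cleared goods to the carrier; the buyer bears costs from that point.
Seller's account: goods 200846.74 + inland to port 939.29 + export clearance 245.90 = 202031.93
Buyer's account: freight 4318.68 + insurance 244.07 + destination terminal 493.06 + brokerage 239.81 + duty 5841.17 + delivery 1075.41 = 12212.20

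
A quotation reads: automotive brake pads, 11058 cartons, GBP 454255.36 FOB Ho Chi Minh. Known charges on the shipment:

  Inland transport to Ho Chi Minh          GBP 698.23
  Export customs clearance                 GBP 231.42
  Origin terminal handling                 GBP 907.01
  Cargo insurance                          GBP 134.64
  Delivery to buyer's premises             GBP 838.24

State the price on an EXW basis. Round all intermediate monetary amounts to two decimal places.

Not relevant to the conversion: insurance, delivery — on the buyer under both terms; not part of either seller's price.
From FOB to EXW, the seller no longer bears: inland to port, export clearance, origin terminal.
EXW price = 454255.36 − 698.23 − 231.42 − 907.01 = 452418.70

EXW price: GBP 452418.70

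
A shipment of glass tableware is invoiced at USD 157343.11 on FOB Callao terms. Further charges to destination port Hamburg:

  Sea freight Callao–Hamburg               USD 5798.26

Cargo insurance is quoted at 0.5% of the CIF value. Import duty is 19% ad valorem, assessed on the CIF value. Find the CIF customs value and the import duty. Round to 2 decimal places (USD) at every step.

CIF value: USD 163961.18; import duty: USD 31152.62

Let C be the CIF value. C = FOB price + freight + 0.5% × C
C − 0.5% × C = 157343.11 + 5798.26
0.995 × C = 163141.37
C = 163141.37 / 0.995 = 163961.18
Insurance premium = 0.5% × 163961.18 = 819.81
Import duty = 163961.18 × 19% = 31152.62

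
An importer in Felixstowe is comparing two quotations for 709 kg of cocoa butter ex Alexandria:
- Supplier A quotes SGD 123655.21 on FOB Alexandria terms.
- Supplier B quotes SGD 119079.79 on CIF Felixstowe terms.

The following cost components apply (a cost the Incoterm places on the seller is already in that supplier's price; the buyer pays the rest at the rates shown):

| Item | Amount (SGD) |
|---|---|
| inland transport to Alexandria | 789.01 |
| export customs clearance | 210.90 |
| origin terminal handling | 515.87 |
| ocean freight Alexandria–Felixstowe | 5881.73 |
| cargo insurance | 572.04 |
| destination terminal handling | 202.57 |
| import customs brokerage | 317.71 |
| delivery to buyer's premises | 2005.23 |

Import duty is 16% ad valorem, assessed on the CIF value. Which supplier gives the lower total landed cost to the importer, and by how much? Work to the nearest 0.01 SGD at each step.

Supplier A (FOB):
CIF value = FOB price + freight + insurance = 123655.21 + 5881.73 + 572.04 = 130108.98
Import duty = 130108.98 × 16% = 20817.44
Buyer bears (A): 5881.73 + 572.04 + 202.57 + 317.71 + 2005.23 = 8979.28
Landed cost (A) = invoice 123655.21 + 8979.28 + duty 20817.44 = 153451.93
Supplier B (CIF):
The CIF price already equals the CIF value: 119079.79
Import duty = 119079.79 × 16% = 19052.77
Buyer bears (B): 202.57 + 317.71 + 2005.23 = 2525.51
Landed cost (B) = invoice 119079.79 + 2525.51 + duty 19052.77 = 140658.07
Difference = |153451.93 − 140658.07| = 12793.86

Supplier B is cheaper by SGD 12793.86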